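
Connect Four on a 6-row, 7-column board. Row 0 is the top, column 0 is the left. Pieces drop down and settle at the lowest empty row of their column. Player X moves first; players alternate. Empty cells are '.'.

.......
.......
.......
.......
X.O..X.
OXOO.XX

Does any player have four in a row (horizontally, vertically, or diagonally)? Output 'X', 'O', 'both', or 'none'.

none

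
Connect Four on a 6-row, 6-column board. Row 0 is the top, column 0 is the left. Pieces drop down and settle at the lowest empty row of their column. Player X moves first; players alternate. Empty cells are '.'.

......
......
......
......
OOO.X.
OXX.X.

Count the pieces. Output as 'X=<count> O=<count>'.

X=4 O=4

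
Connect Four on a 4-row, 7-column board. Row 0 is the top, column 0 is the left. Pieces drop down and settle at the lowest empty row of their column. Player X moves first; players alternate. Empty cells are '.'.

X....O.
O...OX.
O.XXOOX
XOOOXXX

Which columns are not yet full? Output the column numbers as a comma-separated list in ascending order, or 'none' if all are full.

Answer: 1,2,3,4,6

Derivation:
col 0: top cell = 'X' → FULL
col 1: top cell = '.' → open
col 2: top cell = '.' → open
col 3: top cell = '.' → open
col 4: top cell = '.' → open
col 5: top cell = 'O' → FULL
col 6: top cell = '.' → open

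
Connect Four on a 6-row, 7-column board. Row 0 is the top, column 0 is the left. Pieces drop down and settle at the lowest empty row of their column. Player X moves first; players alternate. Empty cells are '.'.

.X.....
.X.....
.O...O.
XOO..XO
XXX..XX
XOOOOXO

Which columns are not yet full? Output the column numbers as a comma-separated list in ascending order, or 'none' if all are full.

col 0: top cell = '.' → open
col 1: top cell = 'X' → FULL
col 2: top cell = '.' → open
col 3: top cell = '.' → open
col 4: top cell = '.' → open
col 5: top cell = '.' → open
col 6: top cell = '.' → open

Answer: 0,2,3,4,5,6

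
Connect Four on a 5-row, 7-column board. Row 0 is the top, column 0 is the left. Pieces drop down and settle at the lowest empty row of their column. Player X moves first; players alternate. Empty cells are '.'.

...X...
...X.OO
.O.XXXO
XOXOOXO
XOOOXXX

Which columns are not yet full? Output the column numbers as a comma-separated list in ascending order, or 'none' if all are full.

Answer: 0,1,2,4,5,6

Derivation:
col 0: top cell = '.' → open
col 1: top cell = '.' → open
col 2: top cell = '.' → open
col 3: top cell = 'X' → FULL
col 4: top cell = '.' → open
col 5: top cell = '.' → open
col 6: top cell = '.' → open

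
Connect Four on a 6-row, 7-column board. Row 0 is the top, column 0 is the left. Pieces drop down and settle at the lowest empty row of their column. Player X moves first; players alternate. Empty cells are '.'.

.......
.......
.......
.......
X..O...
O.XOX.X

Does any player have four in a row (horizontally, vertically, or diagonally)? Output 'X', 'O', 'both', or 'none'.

none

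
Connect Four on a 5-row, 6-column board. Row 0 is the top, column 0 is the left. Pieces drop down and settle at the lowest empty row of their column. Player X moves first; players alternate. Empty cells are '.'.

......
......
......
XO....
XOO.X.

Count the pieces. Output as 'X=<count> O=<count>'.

X=3 O=3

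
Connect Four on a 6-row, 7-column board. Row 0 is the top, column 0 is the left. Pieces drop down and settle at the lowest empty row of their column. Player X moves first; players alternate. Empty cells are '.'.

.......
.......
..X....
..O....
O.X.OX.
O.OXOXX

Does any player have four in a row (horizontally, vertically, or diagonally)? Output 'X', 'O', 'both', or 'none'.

none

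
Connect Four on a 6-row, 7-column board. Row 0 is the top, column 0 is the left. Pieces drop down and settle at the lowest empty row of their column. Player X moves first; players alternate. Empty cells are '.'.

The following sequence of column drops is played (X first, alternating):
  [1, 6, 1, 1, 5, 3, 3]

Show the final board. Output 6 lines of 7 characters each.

Move 1: X drops in col 1, lands at row 5
Move 2: O drops in col 6, lands at row 5
Move 3: X drops in col 1, lands at row 4
Move 4: O drops in col 1, lands at row 3
Move 5: X drops in col 5, lands at row 5
Move 6: O drops in col 3, lands at row 5
Move 7: X drops in col 3, lands at row 4

Answer: .......
.......
.......
.O.....
.X.X...
.X.O.XO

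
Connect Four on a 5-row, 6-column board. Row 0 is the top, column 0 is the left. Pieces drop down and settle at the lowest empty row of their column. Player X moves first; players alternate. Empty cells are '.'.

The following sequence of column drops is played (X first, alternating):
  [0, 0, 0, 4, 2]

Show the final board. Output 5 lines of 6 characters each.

Move 1: X drops in col 0, lands at row 4
Move 2: O drops in col 0, lands at row 3
Move 3: X drops in col 0, lands at row 2
Move 4: O drops in col 4, lands at row 4
Move 5: X drops in col 2, lands at row 4

Answer: ......
......
X.....
O.....
X.X.O.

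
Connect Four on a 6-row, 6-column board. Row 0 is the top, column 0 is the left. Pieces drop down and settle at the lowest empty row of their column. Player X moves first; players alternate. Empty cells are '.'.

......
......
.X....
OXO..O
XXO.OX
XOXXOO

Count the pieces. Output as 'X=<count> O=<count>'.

X=8 O=8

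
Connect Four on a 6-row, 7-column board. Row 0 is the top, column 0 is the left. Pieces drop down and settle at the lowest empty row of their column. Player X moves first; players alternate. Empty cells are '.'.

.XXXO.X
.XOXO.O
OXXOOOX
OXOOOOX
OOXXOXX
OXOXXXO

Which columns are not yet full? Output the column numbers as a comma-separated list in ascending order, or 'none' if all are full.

col 0: top cell = '.' → open
col 1: top cell = 'X' → FULL
col 2: top cell = 'X' → FULL
col 3: top cell = 'X' → FULL
col 4: top cell = 'O' → FULL
col 5: top cell = '.' → open
col 6: top cell = 'X' → FULL

Answer: 0,5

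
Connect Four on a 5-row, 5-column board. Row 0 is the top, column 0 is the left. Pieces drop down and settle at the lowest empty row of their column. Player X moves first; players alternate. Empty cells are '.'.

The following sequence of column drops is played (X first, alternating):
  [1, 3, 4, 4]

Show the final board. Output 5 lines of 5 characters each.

Move 1: X drops in col 1, lands at row 4
Move 2: O drops in col 3, lands at row 4
Move 3: X drops in col 4, lands at row 4
Move 4: O drops in col 4, lands at row 3

Answer: .....
.....
.....
....O
.X.OX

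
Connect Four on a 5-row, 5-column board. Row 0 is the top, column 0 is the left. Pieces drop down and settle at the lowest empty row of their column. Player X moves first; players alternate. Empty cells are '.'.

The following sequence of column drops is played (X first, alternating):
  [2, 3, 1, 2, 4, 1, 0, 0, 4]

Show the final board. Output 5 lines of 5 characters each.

Answer: .....
.....
.....
OOO.X
XXXOX

Derivation:
Move 1: X drops in col 2, lands at row 4
Move 2: O drops in col 3, lands at row 4
Move 3: X drops in col 1, lands at row 4
Move 4: O drops in col 2, lands at row 3
Move 5: X drops in col 4, lands at row 4
Move 6: O drops in col 1, lands at row 3
Move 7: X drops in col 0, lands at row 4
Move 8: O drops in col 0, lands at row 3
Move 9: X drops in col 4, lands at row 3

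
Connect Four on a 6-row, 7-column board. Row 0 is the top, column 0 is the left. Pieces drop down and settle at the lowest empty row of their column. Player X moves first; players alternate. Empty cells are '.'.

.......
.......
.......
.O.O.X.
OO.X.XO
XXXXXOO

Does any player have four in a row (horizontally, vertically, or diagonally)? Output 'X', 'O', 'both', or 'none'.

X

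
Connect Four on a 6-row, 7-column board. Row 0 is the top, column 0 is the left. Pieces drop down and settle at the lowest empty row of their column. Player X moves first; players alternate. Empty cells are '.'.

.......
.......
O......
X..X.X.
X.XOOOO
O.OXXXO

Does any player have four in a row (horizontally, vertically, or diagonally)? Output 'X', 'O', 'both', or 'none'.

O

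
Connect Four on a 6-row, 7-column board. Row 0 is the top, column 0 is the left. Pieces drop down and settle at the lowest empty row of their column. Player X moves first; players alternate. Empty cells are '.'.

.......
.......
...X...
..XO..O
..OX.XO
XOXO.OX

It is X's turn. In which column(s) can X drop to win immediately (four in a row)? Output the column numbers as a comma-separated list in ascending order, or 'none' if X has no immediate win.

col 0: drop X → no win
col 1: drop X → WIN!
col 2: drop X → no win
col 3: drop X → no win
col 4: drop X → no win
col 5: drop X → no win
col 6: drop X → no win

Answer: 1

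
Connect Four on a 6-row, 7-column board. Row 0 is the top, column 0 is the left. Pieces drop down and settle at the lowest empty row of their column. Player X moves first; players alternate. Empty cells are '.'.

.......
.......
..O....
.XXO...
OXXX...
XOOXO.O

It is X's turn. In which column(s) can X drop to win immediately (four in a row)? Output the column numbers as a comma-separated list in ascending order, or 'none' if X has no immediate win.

Answer: 3,4

Derivation:
col 0: drop X → no win
col 1: drop X → no win
col 2: drop X → no win
col 3: drop X → WIN!
col 4: drop X → WIN!
col 5: drop X → no win
col 6: drop X → no win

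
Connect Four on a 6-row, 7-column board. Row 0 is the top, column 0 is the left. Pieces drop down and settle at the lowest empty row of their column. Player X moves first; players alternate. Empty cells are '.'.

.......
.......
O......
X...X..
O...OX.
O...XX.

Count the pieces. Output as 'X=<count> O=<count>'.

X=5 O=4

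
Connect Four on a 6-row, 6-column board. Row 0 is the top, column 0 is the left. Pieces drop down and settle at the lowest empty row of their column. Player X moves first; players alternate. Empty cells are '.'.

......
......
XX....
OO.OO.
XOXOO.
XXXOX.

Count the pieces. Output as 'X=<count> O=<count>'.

X=8 O=8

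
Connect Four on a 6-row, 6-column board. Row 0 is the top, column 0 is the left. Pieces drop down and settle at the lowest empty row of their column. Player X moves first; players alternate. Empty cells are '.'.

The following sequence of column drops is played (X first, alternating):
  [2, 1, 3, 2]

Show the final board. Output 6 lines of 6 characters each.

Move 1: X drops in col 2, lands at row 5
Move 2: O drops in col 1, lands at row 5
Move 3: X drops in col 3, lands at row 5
Move 4: O drops in col 2, lands at row 4

Answer: ......
......
......
......
..O...
.OXX..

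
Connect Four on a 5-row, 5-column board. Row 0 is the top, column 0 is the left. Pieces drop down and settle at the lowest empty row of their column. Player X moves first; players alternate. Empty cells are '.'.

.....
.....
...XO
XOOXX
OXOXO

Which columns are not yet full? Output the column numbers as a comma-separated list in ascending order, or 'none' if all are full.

Answer: 0,1,2,3,4

Derivation:
col 0: top cell = '.' → open
col 1: top cell = '.' → open
col 2: top cell = '.' → open
col 3: top cell = '.' → open
col 4: top cell = '.' → open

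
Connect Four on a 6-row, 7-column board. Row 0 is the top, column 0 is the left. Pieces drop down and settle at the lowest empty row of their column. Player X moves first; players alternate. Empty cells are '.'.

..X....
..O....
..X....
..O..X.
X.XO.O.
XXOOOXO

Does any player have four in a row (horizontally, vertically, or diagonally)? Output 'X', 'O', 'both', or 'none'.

none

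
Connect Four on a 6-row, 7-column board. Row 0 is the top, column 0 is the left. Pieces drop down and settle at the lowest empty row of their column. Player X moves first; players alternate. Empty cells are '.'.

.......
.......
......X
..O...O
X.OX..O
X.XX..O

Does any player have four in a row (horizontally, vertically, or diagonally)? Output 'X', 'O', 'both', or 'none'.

none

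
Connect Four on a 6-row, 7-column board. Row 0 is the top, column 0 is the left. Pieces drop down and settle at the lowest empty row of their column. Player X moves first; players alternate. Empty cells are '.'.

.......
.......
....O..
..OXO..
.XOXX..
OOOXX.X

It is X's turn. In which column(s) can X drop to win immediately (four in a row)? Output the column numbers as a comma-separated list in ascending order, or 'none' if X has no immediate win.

col 0: drop X → no win
col 1: drop X → no win
col 2: drop X → no win
col 3: drop X → WIN!
col 4: drop X → no win
col 5: drop X → WIN!
col 6: drop X → no win

Answer: 3,5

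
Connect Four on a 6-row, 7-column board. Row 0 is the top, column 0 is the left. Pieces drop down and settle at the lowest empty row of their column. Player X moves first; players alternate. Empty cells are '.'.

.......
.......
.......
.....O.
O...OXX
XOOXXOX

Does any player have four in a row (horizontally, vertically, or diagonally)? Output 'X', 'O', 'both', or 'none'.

none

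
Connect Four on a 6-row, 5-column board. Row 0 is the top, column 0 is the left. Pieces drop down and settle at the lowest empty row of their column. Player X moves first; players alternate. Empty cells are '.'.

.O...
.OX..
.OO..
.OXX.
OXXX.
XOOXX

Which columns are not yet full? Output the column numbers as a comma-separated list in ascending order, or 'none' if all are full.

col 0: top cell = '.' → open
col 1: top cell = 'O' → FULL
col 2: top cell = '.' → open
col 3: top cell = '.' → open
col 4: top cell = '.' → open

Answer: 0,2,3,4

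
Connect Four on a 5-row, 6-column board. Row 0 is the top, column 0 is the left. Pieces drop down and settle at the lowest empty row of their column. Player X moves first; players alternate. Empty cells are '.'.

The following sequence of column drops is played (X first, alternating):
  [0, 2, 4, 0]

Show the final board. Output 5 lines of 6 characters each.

Move 1: X drops in col 0, lands at row 4
Move 2: O drops in col 2, lands at row 4
Move 3: X drops in col 4, lands at row 4
Move 4: O drops in col 0, lands at row 3

Answer: ......
......
......
O.....
X.O.X.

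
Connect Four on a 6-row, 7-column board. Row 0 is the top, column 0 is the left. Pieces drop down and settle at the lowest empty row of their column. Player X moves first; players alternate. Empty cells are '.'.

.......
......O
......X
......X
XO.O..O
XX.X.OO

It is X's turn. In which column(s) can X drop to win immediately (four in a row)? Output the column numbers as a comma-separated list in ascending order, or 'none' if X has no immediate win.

Answer: 2

Derivation:
col 0: drop X → no win
col 1: drop X → no win
col 2: drop X → WIN!
col 3: drop X → no win
col 4: drop X → no win
col 5: drop X → no win
col 6: drop X → no win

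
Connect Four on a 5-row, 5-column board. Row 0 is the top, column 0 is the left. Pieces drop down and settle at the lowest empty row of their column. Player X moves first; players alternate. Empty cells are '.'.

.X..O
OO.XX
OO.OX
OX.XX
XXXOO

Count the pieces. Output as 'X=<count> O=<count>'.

X=10 O=9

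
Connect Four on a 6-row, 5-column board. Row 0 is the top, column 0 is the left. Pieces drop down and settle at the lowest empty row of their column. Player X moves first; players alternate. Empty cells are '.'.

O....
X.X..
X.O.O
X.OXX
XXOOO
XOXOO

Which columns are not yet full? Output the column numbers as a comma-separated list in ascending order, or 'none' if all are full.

col 0: top cell = 'O' → FULL
col 1: top cell = '.' → open
col 2: top cell = '.' → open
col 3: top cell = '.' → open
col 4: top cell = '.' → open

Answer: 1,2,3,4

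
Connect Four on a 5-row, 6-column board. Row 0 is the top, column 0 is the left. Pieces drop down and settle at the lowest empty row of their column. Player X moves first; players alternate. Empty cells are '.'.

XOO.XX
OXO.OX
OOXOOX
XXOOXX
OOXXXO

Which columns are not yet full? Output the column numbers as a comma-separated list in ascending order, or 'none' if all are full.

Answer: 3

Derivation:
col 0: top cell = 'X' → FULL
col 1: top cell = 'O' → FULL
col 2: top cell = 'O' → FULL
col 3: top cell = '.' → open
col 4: top cell = 'X' → FULL
col 5: top cell = 'X' → FULL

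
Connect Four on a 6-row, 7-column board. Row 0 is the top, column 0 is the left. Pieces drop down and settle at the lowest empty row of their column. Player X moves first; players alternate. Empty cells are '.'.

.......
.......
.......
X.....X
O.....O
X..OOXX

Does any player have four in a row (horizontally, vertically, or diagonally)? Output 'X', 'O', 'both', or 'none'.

none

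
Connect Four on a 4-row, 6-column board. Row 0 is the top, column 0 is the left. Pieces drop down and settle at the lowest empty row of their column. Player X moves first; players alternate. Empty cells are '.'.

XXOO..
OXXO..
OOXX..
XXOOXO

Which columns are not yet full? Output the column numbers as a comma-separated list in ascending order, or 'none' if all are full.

col 0: top cell = 'X' → FULL
col 1: top cell = 'X' → FULL
col 2: top cell = 'O' → FULL
col 3: top cell = 'O' → FULL
col 4: top cell = '.' → open
col 5: top cell = '.' → open

Answer: 4,5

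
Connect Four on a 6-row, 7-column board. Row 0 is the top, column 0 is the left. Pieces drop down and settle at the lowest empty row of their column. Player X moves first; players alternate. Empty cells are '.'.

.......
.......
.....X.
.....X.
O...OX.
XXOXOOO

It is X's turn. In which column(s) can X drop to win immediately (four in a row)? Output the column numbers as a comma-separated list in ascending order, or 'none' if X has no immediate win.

col 0: drop X → no win
col 1: drop X → no win
col 2: drop X → no win
col 3: drop X → no win
col 4: drop X → no win
col 5: drop X → WIN!
col 6: drop X → no win

Answer: 5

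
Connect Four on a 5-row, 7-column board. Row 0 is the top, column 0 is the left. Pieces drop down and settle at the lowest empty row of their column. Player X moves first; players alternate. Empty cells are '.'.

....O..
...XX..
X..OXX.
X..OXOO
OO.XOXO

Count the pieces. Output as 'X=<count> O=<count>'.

X=9 O=9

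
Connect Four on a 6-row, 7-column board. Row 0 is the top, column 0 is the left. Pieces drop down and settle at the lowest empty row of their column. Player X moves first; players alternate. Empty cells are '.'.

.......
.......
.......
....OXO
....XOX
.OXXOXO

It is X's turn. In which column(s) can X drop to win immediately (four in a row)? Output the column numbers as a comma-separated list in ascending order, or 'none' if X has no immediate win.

Answer: 6

Derivation:
col 0: drop X → no win
col 1: drop X → no win
col 2: drop X → no win
col 3: drop X → no win
col 4: drop X → no win
col 5: drop X → no win
col 6: drop X → WIN!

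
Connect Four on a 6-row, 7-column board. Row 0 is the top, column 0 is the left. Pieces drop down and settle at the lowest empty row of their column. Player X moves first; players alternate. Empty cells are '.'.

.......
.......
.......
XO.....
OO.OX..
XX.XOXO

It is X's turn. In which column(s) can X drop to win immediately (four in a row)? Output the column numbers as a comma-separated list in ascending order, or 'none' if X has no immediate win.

Answer: 2

Derivation:
col 0: drop X → no win
col 1: drop X → no win
col 2: drop X → WIN!
col 3: drop X → no win
col 4: drop X → no win
col 5: drop X → no win
col 6: drop X → no win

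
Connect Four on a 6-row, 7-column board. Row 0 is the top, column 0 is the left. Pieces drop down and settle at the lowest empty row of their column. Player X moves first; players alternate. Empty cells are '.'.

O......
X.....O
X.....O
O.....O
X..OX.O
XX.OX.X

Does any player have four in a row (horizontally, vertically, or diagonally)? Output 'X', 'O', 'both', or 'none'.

O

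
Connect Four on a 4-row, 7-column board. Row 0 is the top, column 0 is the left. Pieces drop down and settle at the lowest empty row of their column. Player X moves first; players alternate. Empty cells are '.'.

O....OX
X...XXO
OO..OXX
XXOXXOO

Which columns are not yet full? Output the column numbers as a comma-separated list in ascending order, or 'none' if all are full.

Answer: 1,2,3,4

Derivation:
col 0: top cell = 'O' → FULL
col 1: top cell = '.' → open
col 2: top cell = '.' → open
col 3: top cell = '.' → open
col 4: top cell = '.' → open
col 5: top cell = 'O' → FULL
col 6: top cell = 'X' → FULL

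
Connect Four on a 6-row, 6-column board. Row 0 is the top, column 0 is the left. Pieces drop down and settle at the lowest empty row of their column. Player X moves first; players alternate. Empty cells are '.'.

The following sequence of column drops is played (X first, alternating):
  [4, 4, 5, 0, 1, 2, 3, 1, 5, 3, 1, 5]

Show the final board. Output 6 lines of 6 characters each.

Answer: ......
......
......
.X...O
.O.OOX
OXOXXX

Derivation:
Move 1: X drops in col 4, lands at row 5
Move 2: O drops in col 4, lands at row 4
Move 3: X drops in col 5, lands at row 5
Move 4: O drops in col 0, lands at row 5
Move 5: X drops in col 1, lands at row 5
Move 6: O drops in col 2, lands at row 5
Move 7: X drops in col 3, lands at row 5
Move 8: O drops in col 1, lands at row 4
Move 9: X drops in col 5, lands at row 4
Move 10: O drops in col 3, lands at row 4
Move 11: X drops in col 1, lands at row 3
Move 12: O drops in col 5, lands at row 3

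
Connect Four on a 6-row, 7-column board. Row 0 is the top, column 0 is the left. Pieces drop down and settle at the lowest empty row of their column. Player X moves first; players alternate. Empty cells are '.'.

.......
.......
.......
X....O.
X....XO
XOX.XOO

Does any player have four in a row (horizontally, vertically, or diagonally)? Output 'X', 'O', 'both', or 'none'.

none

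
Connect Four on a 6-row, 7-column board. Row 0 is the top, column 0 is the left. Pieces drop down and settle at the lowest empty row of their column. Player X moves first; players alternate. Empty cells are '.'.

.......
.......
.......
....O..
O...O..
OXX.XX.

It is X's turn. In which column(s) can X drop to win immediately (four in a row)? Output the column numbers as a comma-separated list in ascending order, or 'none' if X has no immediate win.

col 0: drop X → no win
col 1: drop X → no win
col 2: drop X → no win
col 3: drop X → WIN!
col 4: drop X → no win
col 5: drop X → no win
col 6: drop X → no win

Answer: 3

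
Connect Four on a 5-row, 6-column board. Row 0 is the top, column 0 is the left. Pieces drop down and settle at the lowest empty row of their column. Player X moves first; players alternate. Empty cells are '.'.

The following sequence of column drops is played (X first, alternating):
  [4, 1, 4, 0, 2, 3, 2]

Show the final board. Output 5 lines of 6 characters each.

Move 1: X drops in col 4, lands at row 4
Move 2: O drops in col 1, lands at row 4
Move 3: X drops in col 4, lands at row 3
Move 4: O drops in col 0, lands at row 4
Move 5: X drops in col 2, lands at row 4
Move 6: O drops in col 3, lands at row 4
Move 7: X drops in col 2, lands at row 3

Answer: ......
......
......
..X.X.
OOXOX.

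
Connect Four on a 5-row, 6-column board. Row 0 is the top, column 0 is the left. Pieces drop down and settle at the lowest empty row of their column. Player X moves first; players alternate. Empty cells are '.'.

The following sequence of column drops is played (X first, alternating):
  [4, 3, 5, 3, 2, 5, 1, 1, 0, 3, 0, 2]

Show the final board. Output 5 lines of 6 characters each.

Answer: ......
......
...O..
XOOO.O
XXXOXX

Derivation:
Move 1: X drops in col 4, lands at row 4
Move 2: O drops in col 3, lands at row 4
Move 3: X drops in col 5, lands at row 4
Move 4: O drops in col 3, lands at row 3
Move 5: X drops in col 2, lands at row 4
Move 6: O drops in col 5, lands at row 3
Move 7: X drops in col 1, lands at row 4
Move 8: O drops in col 1, lands at row 3
Move 9: X drops in col 0, lands at row 4
Move 10: O drops in col 3, lands at row 2
Move 11: X drops in col 0, lands at row 3
Move 12: O drops in col 2, lands at row 3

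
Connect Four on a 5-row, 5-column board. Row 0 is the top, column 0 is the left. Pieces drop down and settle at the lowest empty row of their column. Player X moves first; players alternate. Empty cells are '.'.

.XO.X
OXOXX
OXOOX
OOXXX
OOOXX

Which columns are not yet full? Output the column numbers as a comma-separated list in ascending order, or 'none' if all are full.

col 0: top cell = '.' → open
col 1: top cell = 'X' → FULL
col 2: top cell = 'O' → FULL
col 3: top cell = '.' → open
col 4: top cell = 'X' → FULL

Answer: 0,3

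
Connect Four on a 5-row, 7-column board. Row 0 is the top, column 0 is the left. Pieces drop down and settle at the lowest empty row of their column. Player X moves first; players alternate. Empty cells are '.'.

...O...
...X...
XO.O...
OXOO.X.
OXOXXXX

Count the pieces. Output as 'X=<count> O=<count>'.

X=9 O=8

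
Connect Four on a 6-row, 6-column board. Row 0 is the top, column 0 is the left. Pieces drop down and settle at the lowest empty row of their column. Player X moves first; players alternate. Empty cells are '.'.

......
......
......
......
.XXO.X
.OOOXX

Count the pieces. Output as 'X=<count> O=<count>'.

X=5 O=4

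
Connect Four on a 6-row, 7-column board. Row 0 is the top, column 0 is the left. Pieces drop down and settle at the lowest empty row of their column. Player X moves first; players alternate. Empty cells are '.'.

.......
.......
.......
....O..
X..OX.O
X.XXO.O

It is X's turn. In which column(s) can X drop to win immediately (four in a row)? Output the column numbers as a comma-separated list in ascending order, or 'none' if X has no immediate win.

Answer: 1

Derivation:
col 0: drop X → no win
col 1: drop X → WIN!
col 2: drop X → no win
col 3: drop X → no win
col 4: drop X → no win
col 5: drop X → no win
col 6: drop X → no win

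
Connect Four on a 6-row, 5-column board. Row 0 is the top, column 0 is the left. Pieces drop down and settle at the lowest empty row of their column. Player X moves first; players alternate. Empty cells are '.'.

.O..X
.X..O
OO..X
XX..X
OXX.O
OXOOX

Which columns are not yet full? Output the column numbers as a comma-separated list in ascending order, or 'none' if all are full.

col 0: top cell = '.' → open
col 1: top cell = 'O' → FULL
col 2: top cell = '.' → open
col 3: top cell = '.' → open
col 4: top cell = 'X' → FULL

Answer: 0,2,3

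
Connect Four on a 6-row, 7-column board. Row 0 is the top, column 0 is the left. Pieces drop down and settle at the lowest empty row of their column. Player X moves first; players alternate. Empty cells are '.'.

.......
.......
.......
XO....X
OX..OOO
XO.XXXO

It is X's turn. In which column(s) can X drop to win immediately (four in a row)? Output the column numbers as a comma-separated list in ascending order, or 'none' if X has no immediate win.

Answer: 2

Derivation:
col 0: drop X → no win
col 1: drop X → no win
col 2: drop X → WIN!
col 3: drop X → no win
col 4: drop X → no win
col 5: drop X → no win
col 6: drop X → no win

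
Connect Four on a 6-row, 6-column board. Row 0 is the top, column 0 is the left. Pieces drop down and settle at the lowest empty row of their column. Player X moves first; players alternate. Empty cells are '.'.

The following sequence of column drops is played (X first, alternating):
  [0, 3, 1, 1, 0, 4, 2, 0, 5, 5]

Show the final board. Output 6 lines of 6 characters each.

Move 1: X drops in col 0, lands at row 5
Move 2: O drops in col 3, lands at row 5
Move 3: X drops in col 1, lands at row 5
Move 4: O drops in col 1, lands at row 4
Move 5: X drops in col 0, lands at row 4
Move 6: O drops in col 4, lands at row 5
Move 7: X drops in col 2, lands at row 5
Move 8: O drops in col 0, lands at row 3
Move 9: X drops in col 5, lands at row 5
Move 10: O drops in col 5, lands at row 4

Answer: ......
......
......
O.....
XO...O
XXXOOX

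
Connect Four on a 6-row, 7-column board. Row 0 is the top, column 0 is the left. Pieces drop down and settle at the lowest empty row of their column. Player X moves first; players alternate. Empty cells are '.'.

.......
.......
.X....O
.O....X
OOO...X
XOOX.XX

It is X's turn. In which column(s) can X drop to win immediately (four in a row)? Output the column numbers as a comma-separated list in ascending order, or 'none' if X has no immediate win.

col 0: drop X → no win
col 1: drop X → no win
col 2: drop X → no win
col 3: drop X → no win
col 4: drop X → WIN!
col 5: drop X → no win
col 6: drop X → no win

Answer: 4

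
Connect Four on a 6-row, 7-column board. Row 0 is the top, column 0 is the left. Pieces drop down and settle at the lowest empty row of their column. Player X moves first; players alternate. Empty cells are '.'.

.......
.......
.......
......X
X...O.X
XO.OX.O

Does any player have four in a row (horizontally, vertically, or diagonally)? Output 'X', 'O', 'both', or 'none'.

none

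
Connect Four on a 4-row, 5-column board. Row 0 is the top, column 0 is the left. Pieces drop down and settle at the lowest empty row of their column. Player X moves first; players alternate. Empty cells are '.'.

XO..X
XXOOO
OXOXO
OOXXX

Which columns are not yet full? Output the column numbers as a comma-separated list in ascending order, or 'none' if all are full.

col 0: top cell = 'X' → FULL
col 1: top cell = 'O' → FULL
col 2: top cell = '.' → open
col 3: top cell = '.' → open
col 4: top cell = 'X' → FULL

Answer: 2,3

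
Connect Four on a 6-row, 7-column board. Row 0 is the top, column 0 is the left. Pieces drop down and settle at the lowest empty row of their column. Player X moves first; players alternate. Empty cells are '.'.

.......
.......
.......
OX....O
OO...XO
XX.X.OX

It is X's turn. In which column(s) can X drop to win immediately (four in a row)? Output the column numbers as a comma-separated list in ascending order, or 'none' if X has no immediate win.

col 0: drop X → no win
col 1: drop X → no win
col 2: drop X → WIN!
col 3: drop X → no win
col 4: drop X → no win
col 5: drop X → no win
col 6: drop X → no win

Answer: 2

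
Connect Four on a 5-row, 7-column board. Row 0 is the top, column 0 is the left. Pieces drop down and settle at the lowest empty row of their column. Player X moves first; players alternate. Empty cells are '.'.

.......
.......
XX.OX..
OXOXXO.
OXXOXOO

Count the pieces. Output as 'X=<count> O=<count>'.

X=9 O=8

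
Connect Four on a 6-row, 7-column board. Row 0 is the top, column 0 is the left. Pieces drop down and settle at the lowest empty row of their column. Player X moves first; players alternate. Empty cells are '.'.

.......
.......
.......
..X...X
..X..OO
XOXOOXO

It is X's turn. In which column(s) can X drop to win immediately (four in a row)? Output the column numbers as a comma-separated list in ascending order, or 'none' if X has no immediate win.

col 0: drop X → no win
col 1: drop X → no win
col 2: drop X → WIN!
col 3: drop X → no win
col 4: drop X → no win
col 5: drop X → no win
col 6: drop X → no win

Answer: 2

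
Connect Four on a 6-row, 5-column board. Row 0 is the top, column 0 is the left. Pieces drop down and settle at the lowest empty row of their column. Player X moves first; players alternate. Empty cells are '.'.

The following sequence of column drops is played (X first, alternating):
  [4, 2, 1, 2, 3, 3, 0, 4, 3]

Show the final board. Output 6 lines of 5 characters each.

Move 1: X drops in col 4, lands at row 5
Move 2: O drops in col 2, lands at row 5
Move 3: X drops in col 1, lands at row 5
Move 4: O drops in col 2, lands at row 4
Move 5: X drops in col 3, lands at row 5
Move 6: O drops in col 3, lands at row 4
Move 7: X drops in col 0, lands at row 5
Move 8: O drops in col 4, lands at row 4
Move 9: X drops in col 3, lands at row 3

Answer: .....
.....
.....
...X.
..OOO
XXOXX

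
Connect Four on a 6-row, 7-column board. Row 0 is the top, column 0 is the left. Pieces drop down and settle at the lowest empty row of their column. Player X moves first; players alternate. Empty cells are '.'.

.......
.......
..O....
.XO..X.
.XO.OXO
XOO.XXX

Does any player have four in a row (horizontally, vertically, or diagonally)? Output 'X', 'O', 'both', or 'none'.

O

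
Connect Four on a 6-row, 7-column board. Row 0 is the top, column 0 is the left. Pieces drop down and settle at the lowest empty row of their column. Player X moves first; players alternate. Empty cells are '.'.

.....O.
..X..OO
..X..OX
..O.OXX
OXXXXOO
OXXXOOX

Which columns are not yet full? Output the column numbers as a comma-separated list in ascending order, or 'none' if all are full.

Answer: 0,1,2,3,4,6

Derivation:
col 0: top cell = '.' → open
col 1: top cell = '.' → open
col 2: top cell = '.' → open
col 3: top cell = '.' → open
col 4: top cell = '.' → open
col 5: top cell = 'O' → FULL
col 6: top cell = '.' → open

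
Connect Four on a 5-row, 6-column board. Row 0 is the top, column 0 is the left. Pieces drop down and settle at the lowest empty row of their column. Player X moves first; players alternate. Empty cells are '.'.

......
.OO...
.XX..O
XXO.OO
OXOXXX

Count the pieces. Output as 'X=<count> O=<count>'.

X=8 O=8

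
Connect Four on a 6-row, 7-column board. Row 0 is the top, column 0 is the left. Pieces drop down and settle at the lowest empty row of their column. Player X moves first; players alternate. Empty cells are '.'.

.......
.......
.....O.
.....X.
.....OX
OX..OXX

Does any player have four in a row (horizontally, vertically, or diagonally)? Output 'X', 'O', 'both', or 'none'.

none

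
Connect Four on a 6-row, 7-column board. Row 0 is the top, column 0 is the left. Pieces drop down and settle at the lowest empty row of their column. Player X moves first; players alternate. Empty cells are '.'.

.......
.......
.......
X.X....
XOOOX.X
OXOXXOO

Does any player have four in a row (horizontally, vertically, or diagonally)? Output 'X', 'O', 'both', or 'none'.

none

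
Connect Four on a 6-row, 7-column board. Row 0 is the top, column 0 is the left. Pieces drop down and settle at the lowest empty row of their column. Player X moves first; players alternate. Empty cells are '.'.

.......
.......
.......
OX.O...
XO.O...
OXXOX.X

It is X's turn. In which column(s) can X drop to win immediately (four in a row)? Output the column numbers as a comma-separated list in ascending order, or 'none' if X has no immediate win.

col 0: drop X → no win
col 1: drop X → no win
col 2: drop X → no win
col 3: drop X → no win
col 4: drop X → no win
col 5: drop X → no win
col 6: drop X → no win

Answer: none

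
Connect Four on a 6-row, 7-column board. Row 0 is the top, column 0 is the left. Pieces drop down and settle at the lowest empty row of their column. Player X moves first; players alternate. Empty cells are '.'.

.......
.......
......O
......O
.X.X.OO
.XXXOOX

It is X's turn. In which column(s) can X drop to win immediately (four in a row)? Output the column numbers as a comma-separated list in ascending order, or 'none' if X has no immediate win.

col 0: drop X → WIN!
col 1: drop X → no win
col 2: drop X → no win
col 3: drop X → no win
col 4: drop X → no win
col 5: drop X → no win
col 6: drop X → no win

Answer: 0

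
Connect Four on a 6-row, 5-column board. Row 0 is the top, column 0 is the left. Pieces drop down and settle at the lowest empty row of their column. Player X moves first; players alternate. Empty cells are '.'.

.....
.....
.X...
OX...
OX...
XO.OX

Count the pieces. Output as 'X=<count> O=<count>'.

X=5 O=4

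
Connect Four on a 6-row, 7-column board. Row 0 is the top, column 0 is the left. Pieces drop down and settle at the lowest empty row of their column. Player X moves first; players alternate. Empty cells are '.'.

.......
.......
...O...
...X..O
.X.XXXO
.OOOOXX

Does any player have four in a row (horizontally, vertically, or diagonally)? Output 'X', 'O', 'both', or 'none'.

O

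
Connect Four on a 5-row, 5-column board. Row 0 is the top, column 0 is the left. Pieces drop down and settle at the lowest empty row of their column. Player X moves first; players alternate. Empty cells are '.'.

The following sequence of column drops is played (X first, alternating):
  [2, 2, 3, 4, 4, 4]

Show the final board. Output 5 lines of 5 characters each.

Move 1: X drops in col 2, lands at row 4
Move 2: O drops in col 2, lands at row 3
Move 3: X drops in col 3, lands at row 4
Move 4: O drops in col 4, lands at row 4
Move 5: X drops in col 4, lands at row 3
Move 6: O drops in col 4, lands at row 2

Answer: .....
.....
....O
..O.X
..XXO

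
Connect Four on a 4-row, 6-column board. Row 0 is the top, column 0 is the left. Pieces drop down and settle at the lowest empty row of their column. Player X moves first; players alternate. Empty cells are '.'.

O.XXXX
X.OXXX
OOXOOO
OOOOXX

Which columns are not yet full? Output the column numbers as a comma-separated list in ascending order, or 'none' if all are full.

col 0: top cell = 'O' → FULL
col 1: top cell = '.' → open
col 2: top cell = 'X' → FULL
col 3: top cell = 'X' → FULL
col 4: top cell = 'X' → FULL
col 5: top cell = 'X' → FULL

Answer: 1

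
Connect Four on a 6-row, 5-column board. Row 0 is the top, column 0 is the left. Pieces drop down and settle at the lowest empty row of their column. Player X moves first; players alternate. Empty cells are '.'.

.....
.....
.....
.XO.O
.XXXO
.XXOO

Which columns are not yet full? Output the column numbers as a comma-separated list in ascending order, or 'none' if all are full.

Answer: 0,1,2,3,4

Derivation:
col 0: top cell = '.' → open
col 1: top cell = '.' → open
col 2: top cell = '.' → open
col 3: top cell = '.' → open
col 4: top cell = '.' → open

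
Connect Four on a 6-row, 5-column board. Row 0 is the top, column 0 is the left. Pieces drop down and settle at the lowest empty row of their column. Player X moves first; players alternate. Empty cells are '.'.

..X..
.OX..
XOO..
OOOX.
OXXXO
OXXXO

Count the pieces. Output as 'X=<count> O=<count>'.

X=10 O=10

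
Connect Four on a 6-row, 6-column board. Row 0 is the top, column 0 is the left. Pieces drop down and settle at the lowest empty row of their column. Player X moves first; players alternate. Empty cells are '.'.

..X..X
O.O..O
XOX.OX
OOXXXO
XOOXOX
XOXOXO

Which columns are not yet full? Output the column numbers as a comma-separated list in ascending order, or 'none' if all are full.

col 0: top cell = '.' → open
col 1: top cell = '.' → open
col 2: top cell = 'X' → FULL
col 3: top cell = '.' → open
col 4: top cell = '.' → open
col 5: top cell = 'X' → FULL

Answer: 0,1,3,4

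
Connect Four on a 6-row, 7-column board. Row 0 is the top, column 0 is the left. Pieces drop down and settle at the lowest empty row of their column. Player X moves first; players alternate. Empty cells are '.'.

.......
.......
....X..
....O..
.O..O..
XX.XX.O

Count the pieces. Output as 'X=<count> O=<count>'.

X=5 O=4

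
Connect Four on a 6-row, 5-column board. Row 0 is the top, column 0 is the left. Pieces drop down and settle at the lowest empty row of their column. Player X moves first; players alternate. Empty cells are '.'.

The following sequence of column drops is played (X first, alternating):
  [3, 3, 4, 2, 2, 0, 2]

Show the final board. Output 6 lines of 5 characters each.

Answer: .....
.....
.....
..X..
..XO.
O.OXX

Derivation:
Move 1: X drops in col 3, lands at row 5
Move 2: O drops in col 3, lands at row 4
Move 3: X drops in col 4, lands at row 5
Move 4: O drops in col 2, lands at row 5
Move 5: X drops in col 2, lands at row 4
Move 6: O drops in col 0, lands at row 5
Move 7: X drops in col 2, lands at row 3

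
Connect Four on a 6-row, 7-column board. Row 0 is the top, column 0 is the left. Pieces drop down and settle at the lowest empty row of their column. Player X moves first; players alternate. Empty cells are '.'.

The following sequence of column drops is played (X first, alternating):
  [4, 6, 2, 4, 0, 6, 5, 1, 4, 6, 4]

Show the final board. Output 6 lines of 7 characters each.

Move 1: X drops in col 4, lands at row 5
Move 2: O drops in col 6, lands at row 5
Move 3: X drops in col 2, lands at row 5
Move 4: O drops in col 4, lands at row 4
Move 5: X drops in col 0, lands at row 5
Move 6: O drops in col 6, lands at row 4
Move 7: X drops in col 5, lands at row 5
Move 8: O drops in col 1, lands at row 5
Move 9: X drops in col 4, lands at row 3
Move 10: O drops in col 6, lands at row 3
Move 11: X drops in col 4, lands at row 2

Answer: .......
.......
....X..
....X.O
....O.O
XOX.XXO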